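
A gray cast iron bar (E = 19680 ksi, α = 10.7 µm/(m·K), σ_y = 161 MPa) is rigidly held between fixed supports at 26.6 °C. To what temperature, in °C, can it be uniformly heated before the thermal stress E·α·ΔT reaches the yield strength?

E = 19680 ksi = 135.7 GPa.
E·α·ΔT = 161.0 MPa ⇒ ΔT = 161.0 / (135.7×10³ × 10.7×10⁻⁶) = 110.9 K.
T = 26.6 + 110.9 = 137.5 °C.

137 °C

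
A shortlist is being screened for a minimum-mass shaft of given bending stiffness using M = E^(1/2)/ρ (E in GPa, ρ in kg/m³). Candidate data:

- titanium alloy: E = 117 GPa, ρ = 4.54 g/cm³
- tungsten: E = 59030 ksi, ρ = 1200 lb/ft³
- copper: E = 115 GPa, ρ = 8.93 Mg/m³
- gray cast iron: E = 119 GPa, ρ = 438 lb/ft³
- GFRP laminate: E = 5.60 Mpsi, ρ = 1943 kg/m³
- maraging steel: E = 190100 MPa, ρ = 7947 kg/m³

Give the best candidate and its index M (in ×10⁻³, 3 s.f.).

Convert each candidate to consistent units, then evaluate M:
  titanium alloy: E = 117.0 GPa, ρ = 4540 kg/m³
  tungsten: E = 407.0 GPa, ρ = 19220 kg/m³
  copper: E = 115.0 GPa, ρ = 8930 kg/m³
  gray cast iron: E = 119.0 GPa, ρ = 7016 kg/m³
  GFRP laminate: E = 38.61 GPa, ρ = 1943 kg/m³
  maraging steel: E = 190.1 GPa, ρ = 7947 kg/m³
  GFRP laminate: M = 3.20×10⁻³
  titanium alloy: M = 2.38×10⁻³
  maraging steel: M = 1.73×10⁻³
  gray cast iron: M = 1.55×10⁻³
  copper: M = 1.20×10⁻³
  tungsten: M = 1.05×10⁻³
The maximum is for GFRP laminate.

GFRP laminate, M = 3.20×10⁻³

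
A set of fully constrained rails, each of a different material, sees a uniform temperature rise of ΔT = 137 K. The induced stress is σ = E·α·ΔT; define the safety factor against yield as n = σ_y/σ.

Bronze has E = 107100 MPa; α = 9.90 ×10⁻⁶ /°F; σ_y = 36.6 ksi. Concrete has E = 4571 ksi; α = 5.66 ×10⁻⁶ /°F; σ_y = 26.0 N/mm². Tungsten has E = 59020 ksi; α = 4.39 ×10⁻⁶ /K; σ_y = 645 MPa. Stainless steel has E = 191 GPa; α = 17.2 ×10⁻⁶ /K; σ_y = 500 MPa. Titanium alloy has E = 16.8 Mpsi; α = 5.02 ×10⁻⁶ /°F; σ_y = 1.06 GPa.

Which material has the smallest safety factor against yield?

concrete

With everything in SI (GPa, ×10⁻⁶/K, MPa):
  bronze: E = 107.1, α = 17.8, σ_y = 252.3 → σ = 261 MPa, n = 0.965
  concrete: E = 31.52, α = 10.2, σ_y = 26.00 → σ = 44.0 MPa, n = 0.591
  tungsten: E = 406.9, α = 4.39, σ_y = 645.0 → σ = 245 MPa, n = 2.64
  stainless steel: E = 191.0, α = 17.2, σ_y = 500.0 → σ = 450 MPa, n = 1.11
  titanium alloy: E = 115.8, α = 9.04, σ_y = 1060 → σ = 143 MPa, n = 7.39
The minimum is concrete at n = 0.591.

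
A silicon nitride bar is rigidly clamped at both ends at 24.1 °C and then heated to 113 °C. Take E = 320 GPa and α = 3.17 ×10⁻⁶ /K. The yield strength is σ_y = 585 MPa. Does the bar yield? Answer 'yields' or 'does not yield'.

ΔT = 88.90 K. Constrained thermal stress σ = E·α·ΔT = 320.0×10³ MPa × 3.17×10⁻⁶ × 88.90 = 90.2 MPa (compressive).
Compare to σ_y = 585 MPa: σ < σ_y, so it does not yield.

does not yield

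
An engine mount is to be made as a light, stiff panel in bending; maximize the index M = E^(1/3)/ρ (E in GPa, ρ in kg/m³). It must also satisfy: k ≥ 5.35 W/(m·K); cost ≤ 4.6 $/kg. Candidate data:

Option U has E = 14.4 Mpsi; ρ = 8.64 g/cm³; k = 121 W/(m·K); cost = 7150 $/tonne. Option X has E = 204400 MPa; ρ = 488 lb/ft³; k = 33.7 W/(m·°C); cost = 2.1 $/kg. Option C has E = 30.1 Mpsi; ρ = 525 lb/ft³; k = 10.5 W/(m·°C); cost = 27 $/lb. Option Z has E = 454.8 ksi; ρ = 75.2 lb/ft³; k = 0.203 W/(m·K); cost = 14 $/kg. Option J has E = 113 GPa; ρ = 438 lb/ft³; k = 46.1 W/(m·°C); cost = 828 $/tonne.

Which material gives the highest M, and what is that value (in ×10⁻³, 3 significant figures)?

Screen on constraints: k ≥ 5.35 W/(m·K); cost ≤ 4.6 $/kg. Survivors: option X, option J.
In SI units:
  option X: E = 204.4 GPa, ρ = 7817 kg/m³
  option J: E = 113.0 GPa, ρ = 7016 kg/m³
  option X: M = 0.754×10⁻³
  option J: M = 0.689×10⁻³
Highest index: option X.

option X, M = 0.754×10⁻³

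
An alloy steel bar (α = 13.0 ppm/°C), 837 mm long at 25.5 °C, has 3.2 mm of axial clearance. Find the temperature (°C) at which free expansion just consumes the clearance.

α·L₀·ΔT = 3.2 mm ⇒ ΔT = 3.2 / (13.0×10⁻⁶ × 837.0) = 294.1 K.
T = 25.5 + 294.1 = 319.6 °C.

320 °C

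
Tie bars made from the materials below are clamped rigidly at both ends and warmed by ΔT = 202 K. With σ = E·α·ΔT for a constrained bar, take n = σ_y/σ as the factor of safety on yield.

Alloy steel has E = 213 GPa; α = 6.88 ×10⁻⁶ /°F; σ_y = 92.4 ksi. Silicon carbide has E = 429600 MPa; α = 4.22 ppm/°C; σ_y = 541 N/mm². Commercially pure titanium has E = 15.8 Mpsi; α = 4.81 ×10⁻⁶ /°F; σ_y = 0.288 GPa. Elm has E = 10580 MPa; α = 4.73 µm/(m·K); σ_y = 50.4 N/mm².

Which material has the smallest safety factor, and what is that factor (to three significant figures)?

alloy steel, n = 1.20

Converting E to GPa, α to ×10⁻⁶/K, σ_y to MPa, then σ and n for each:
  alloy steel: E = 213.0, α = 12.4, σ_y = 637.1 → σ = 533 MPa, n = 1.20
  silicon carbide: E = 429.6, α = 4.22, σ_y = 541.0 → σ = 366 MPa, n = 1.48
  commercially pure titanium: E = 108.9, α = 8.66, σ_y = 288.0 → σ = 191 MPa, n = 1.51
  elm: E = 10.58, α = 4.73, σ_y = 50.40 → σ = 10.1 MPa, n = 4.99
Alloy steel has the lowest safety factor, n = 1.20.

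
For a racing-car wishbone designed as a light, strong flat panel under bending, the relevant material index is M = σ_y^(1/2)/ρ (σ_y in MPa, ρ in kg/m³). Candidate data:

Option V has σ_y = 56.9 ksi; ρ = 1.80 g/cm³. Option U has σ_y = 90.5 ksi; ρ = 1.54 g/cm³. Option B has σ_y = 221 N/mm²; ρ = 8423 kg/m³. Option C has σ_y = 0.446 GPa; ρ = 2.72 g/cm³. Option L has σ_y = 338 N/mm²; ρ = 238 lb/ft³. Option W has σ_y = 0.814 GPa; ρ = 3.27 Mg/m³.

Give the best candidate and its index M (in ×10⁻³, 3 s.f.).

After converting to SI:
  option V: σ_y = 392.3 MPa, ρ = 1800 kg/m³
  option U: σ_y = 624.0 MPa, ρ = 1540 kg/m³
  option B: σ_y = 221.0 MPa, ρ = 8423 kg/m³
  option C: σ_y = 446.0 MPa, ρ = 2720 kg/m³
  option L: σ_y = 338.0 MPa, ρ = 3812 kg/m³
  option W: σ_y = 814.0 MPa, ρ = 3270 kg/m³
  option U: M = 16.2×10⁻³
  option V: M = 11.0×10⁻³
  option W: M = 8.72×10⁻³
  option C: M = 7.76×10⁻³
  option L: M = 4.82×10⁻³
  option B: M = 1.76×10⁻³
The maximum is for option U.

option U, M = 16.2×10⁻³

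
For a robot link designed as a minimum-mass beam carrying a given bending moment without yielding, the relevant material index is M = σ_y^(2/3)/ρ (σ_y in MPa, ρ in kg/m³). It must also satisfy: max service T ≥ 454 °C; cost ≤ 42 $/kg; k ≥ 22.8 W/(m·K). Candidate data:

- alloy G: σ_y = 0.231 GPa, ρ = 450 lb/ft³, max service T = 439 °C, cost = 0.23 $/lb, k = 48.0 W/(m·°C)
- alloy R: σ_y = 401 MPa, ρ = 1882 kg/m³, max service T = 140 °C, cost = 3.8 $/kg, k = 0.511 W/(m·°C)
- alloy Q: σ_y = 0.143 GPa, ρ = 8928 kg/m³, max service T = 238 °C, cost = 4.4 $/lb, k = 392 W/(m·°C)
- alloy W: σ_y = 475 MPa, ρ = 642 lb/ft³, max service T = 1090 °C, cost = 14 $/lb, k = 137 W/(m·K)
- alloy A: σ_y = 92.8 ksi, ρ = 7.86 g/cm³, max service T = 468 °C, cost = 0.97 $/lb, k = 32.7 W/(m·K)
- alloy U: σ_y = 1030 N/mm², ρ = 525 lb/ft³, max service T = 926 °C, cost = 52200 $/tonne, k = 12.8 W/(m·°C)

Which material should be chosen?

alloy A

Screen on constraints: max service T ≥ 454 °C; cost ≤ 42 $/kg; k ≥ 22.8 W/(m·K). Survivors: alloy W, alloy A.
Convert each candidate to consistent units, then evaluate M:
  alloy W: σ_y = 475.0 MPa, ρ = 10280 kg/m³
  alloy A: σ_y = 639.8 MPa, ρ = 7860 kg/m³
  alloy A: M = 9.45×10⁻³
  alloy W: M = 5.92×10⁻³
Alloy A ranks first.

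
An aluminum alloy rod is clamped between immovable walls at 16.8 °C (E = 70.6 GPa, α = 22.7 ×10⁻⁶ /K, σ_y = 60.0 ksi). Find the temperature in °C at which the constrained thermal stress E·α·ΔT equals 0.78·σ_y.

218 °C

σ_y = 60.0 ksi = 413.7 MPa.
E·α·ΔT = 322.7 MPa ⇒ ΔT = 322.7 / (70.60×10³ × 22.7×10⁻⁶) = 201.3 K.
T = 16.8 + 201.3 = 218.1 °C.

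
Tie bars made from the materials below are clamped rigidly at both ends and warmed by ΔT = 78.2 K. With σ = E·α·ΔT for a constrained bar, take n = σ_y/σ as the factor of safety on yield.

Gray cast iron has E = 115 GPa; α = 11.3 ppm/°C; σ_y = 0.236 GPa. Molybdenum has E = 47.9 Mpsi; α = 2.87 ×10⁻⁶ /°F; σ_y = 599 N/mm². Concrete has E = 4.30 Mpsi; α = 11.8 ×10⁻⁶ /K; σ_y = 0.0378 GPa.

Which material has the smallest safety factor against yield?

Per material, after unit conversion:
  gray cast iron: E = 115.0, α = 11.3, σ_y = 236.0 → σ = 102 MPa, n = 2.32
  molybdenum: E = 330.3, α = 5.17, σ_y = 599.0 → σ = 133 MPa, n = 4.49
  concrete: E = 29.65, α = 11.8, σ_y = 37.80 → σ = 27.4 MPa, n = 1.38
Smallest n: concrete with n = 1.38.

concrete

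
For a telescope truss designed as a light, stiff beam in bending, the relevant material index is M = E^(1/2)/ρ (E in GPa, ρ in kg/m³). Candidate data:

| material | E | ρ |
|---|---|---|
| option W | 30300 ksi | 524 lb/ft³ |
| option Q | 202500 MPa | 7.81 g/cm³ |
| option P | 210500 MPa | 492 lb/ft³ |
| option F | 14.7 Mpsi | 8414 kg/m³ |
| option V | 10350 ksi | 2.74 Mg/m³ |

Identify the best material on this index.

option V

Putting every candidate on a common basis:
  option W: E = 208.9 GPa, ρ = 8394 kg/m³
  option Q: E = 202.5 GPa, ρ = 7810 kg/m³
  option P: E = 210.5 GPa, ρ = 7881 kg/m³
  option F: E = 101.4 GPa, ρ = 8414 kg/m³
  option V: E = 71.36 GPa, ρ = 2740 kg/m³
  option V: M = 3.08×10⁻³
  option P: M = 1.84×10⁻³
  option Q: M = 1.82×10⁻³
  option W: M = 1.72×10⁻³
  option F: M = 1.20×10⁻³
Option V ranks first.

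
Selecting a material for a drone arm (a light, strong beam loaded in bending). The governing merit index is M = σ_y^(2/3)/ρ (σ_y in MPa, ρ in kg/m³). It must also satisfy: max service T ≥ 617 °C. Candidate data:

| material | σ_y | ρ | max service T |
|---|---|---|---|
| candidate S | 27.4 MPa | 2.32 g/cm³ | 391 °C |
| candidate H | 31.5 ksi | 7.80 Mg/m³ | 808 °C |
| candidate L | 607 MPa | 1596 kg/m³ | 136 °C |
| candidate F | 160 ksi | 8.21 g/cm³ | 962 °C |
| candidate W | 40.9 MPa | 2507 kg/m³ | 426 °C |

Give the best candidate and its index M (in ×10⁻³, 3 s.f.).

candidate F, M = 13.0×10⁻³

Screen on constraints: max service T ≥ 617 °C. Survivors: candidate H, candidate F.
Normalizing units and computing the index:
  candidate H: σ_y = 217.2 MPa, ρ = 7800 kg/m³
  candidate F: σ_y = 1103 MPa, ρ = 8210 kg/m³
  candidate F: M = 13.0×10⁻³
  candidate H: M = 4.63×10⁻³
Candidate F ranks first.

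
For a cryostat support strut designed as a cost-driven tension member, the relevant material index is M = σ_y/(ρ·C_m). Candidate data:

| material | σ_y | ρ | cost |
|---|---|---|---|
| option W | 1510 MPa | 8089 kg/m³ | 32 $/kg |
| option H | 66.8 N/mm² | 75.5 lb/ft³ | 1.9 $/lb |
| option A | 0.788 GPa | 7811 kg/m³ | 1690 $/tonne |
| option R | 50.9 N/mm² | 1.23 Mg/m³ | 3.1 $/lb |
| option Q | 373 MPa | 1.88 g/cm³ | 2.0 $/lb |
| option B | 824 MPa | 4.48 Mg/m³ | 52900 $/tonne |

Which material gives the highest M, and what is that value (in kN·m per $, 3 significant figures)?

After converting to SI:
  option W: σ_y = 1510 MPa, ρ = 8089 kg/m³, cost = 32.00 $/kg
  option H: σ_y = 66.80 MPa, ρ = 1209 kg/m³, cost = 4.189 $/kg
  option A: σ_y = 788.0 MPa, ρ = 7811 kg/m³, cost = 1.690 $/kg
  option R: σ_y = 50.90 MPa, ρ = 1230 kg/m³, cost = 6.834 $/kg
  option Q: σ_y = 373.0 MPa, ρ = 1880 kg/m³, cost = 4.409 $/kg
  option B: σ_y = 824.0 MPa, ρ = 4480 kg/m³, cost = 52.90 $/kg
  option A: M = 59.7 kN·m per $
  option Q: M = 45.0 kN·m per $
  option H: M = 13.2 kN·m per $
  option R: M = 6.06 kN·m per $
  option W: M = 5.83 kN·m per $
  option B: M = 3.48 kN·m per $
Option A ranks first.

option A, M = 59.7 kN·m per $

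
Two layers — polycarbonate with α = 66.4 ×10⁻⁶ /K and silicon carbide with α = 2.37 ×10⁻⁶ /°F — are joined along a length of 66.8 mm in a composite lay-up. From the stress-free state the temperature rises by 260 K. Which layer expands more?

silicon carbide: α = 2.37×10⁻⁶/°F × 9/5 = 4.27×10⁻⁶/K.
α(polycarbonate) = 66.4×10⁻⁶/K vs α(silicon carbide) = 4.27×10⁻⁶/K.
Higher α expands more for the same ΔT: polycarbonate.

polycarbonate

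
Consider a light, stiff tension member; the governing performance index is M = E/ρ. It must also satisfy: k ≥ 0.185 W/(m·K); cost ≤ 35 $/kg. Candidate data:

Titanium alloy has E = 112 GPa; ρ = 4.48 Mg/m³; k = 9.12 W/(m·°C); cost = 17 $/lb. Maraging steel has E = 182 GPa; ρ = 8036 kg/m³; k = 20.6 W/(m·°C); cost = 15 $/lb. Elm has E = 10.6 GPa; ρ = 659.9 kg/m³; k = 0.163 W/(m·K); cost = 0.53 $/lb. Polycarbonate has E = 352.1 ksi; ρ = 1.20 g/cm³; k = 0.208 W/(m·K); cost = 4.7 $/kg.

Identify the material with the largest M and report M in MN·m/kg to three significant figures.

Screen on constraints: k ≥ 0.185 W/(m·K); cost ≤ 35 $/kg. Survivors: maraging steel, polycarbonate.
Putting every candidate on a common basis:
  maraging steel: E = 182.0 GPa, ρ = 8036 kg/m³
  polycarbonate: E = 2.428 GPa, ρ = 1200 kg/m³
  maraging steel: M = 22.6 MN·m/kg
  polycarbonate: M = 2.02 MN·m/kg
The maximum is for maraging steel.

maraging steel, M = 22.6 MN·m/kg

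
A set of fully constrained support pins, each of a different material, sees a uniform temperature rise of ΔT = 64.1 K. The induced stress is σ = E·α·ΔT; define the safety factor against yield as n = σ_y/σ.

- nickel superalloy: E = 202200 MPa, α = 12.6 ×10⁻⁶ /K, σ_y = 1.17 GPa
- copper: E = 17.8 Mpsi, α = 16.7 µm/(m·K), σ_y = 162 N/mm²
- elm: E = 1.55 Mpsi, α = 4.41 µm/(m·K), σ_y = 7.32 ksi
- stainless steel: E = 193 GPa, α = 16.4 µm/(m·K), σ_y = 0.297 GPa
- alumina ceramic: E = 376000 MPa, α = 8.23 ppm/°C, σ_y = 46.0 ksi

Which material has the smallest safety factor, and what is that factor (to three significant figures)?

copper, n = 1.23

Converting E to GPa, α to ×10⁻⁶/K, σ_y to MPa, then σ and n for each:
  nickel superalloy: E = 202.2, α = 12.6, σ_y = 1170 → σ = 163 MPa, n = 7.16
  copper: E = 122.7, α = 16.7, σ_y = 162.0 → σ = 131 MPa, n = 1.23
  elm: E = 10.69, α = 4.41, σ_y = 50.47 → σ = 3.02 MPa, n = 16.7
  stainless steel: E = 193.0, α = 16.4, σ_y = 297.0 → σ = 203 MPa, n = 1.46
  alumina ceramic: E = 376.0, α = 8.23, σ_y = 317.2 → σ = 198 MPa, n = 1.60
Smallest n: copper with n = 1.23.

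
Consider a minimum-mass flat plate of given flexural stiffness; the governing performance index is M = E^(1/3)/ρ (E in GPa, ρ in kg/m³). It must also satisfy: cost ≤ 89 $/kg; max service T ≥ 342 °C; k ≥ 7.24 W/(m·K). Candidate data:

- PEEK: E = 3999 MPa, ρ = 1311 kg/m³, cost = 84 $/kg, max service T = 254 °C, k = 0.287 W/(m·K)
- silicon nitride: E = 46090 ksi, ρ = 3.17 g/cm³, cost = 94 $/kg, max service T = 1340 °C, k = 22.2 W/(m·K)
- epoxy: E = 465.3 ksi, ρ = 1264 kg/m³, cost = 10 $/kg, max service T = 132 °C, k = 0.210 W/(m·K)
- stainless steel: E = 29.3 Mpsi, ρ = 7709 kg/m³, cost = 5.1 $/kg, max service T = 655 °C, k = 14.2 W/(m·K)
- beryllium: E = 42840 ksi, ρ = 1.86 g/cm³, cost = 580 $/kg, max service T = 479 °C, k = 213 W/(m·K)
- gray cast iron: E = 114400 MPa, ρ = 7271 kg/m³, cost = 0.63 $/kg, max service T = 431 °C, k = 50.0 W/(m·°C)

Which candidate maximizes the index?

Screen on constraints: cost ≤ 89 $/kg; max service T ≥ 342 °C; k ≥ 7.24 W/(m·K). Survivors: stainless steel, gray cast iron.
Convert each candidate to consistent units, then evaluate M:
  stainless steel: E = 202.0 GPa, ρ = 7709 kg/m³
  gray cast iron: E = 114.4 GPa, ρ = 7271 kg/m³
  stainless steel: M = 0.761×10⁻³
  gray cast iron: M = 0.668×10⁻³
Highest index: stainless steel.

stainless steel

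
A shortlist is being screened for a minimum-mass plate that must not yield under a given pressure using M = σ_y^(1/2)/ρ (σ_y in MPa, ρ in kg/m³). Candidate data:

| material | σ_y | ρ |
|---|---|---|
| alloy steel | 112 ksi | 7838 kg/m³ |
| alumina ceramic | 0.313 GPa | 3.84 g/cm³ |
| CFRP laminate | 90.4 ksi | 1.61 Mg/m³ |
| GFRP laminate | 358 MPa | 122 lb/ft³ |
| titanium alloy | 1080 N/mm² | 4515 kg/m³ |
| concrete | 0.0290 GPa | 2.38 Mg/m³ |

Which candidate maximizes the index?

CFRP laminate

Normalizing units and computing the index:
  alloy steel: σ_y = 772.2 MPa, ρ = 7838 kg/m³
  alumina ceramic: σ_y = 313.0 MPa, ρ = 3840 kg/m³
  CFRP laminate: σ_y = 623.3 MPa, ρ = 1610 kg/m³
  GFRP laminate: σ_y = 358.0 MPa, ρ = 1954 kg/m³
  titanium alloy: σ_y = 1080 MPa, ρ = 4515 kg/m³
  concrete: σ_y = 29.00 MPa, ρ = 2380 kg/m³
  CFRP laminate: M = 15.5×10⁻³
  GFRP laminate: M = 9.68×10⁻³
  titanium alloy: M = 7.28×10⁻³
  alumina ceramic: M = 4.61×10⁻³
  alloy steel: M = 3.55×10⁻³
  concrete: M = 2.26×10⁻³
Highest index: CFRP laminate.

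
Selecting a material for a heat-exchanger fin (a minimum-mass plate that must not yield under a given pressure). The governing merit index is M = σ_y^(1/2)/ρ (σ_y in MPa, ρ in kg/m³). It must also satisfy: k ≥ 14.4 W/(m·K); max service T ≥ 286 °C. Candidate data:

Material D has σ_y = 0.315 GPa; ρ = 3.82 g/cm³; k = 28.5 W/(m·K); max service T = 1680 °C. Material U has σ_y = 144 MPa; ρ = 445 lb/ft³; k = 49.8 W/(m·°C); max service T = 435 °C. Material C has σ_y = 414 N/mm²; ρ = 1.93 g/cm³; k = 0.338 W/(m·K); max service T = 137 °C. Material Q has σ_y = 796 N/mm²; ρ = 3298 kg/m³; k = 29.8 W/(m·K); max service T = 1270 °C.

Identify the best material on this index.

material Q

Screen on constraints: k ≥ 14.4 W/(m·K); max service T ≥ 286 °C. Survivors: material D, material U, material Q.
In SI units:
  material D: σ_y = 315.0 MPa, ρ = 3820 kg/m³
  material U: σ_y = 144.0 MPa, ρ = 7128 kg/m³
  material Q: σ_y = 796.0 MPa, ρ = 3298 kg/m³
  material Q: M = 8.55×10⁻³
  material D: M = 4.65×10⁻³
  material U: M = 1.68×10⁻³
Highest index: material Q.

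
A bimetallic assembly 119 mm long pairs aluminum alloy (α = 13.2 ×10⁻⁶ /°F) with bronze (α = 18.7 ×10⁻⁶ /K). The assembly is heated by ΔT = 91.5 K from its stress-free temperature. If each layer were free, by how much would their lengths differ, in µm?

55.1 µm

aluminum alloy: α = 13.2×10⁻⁶/°F × 9/5 = 23.8×10⁻⁶/K.
Δα = |23.8 − 18.7|×10⁻⁶/K = 5.06×10⁻⁶/K.
ΔL_mismatch = Δα·L·ΔT = 5.06×10⁻⁶ × 119.0 mm × 91.5 K = 55.1 µm.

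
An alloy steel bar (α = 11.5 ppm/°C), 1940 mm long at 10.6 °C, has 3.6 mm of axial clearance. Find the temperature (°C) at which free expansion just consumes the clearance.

α·L₀·ΔT = 3.6 mm ⇒ ΔT = 3.6 / (11.5×10⁻⁶ × 1940.0) = 161.4 K.
T = 10.6 + 161.4 = 172.0 °C.

172 °C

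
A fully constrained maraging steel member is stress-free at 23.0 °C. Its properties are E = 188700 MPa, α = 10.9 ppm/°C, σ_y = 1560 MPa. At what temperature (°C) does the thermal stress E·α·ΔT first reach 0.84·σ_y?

E = 188700 MPa = 188.7 GPa.
E·α·ΔT = 1310 MPa ⇒ ΔT = 1310 / (188.7×10³ × 10.9×10⁻⁶) = 637.1 K.
T = 23.0 + 637.1 = 660.1 °C.

660 °C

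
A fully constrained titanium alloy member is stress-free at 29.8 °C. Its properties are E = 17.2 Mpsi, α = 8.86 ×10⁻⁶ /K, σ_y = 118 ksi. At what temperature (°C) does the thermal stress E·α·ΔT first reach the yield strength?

804 °C

E = 17.2 Mpsi = 118.6 GPa.
σ_y = 118 ksi = 813.6 MPa.
E·α·ΔT = 813.6 MPa ⇒ ΔT = 813.6 / (118.6×10³ × 8.86×10⁻⁶) = 774.3 K.
T = 29.8 + 774.3 = 804.1 °C.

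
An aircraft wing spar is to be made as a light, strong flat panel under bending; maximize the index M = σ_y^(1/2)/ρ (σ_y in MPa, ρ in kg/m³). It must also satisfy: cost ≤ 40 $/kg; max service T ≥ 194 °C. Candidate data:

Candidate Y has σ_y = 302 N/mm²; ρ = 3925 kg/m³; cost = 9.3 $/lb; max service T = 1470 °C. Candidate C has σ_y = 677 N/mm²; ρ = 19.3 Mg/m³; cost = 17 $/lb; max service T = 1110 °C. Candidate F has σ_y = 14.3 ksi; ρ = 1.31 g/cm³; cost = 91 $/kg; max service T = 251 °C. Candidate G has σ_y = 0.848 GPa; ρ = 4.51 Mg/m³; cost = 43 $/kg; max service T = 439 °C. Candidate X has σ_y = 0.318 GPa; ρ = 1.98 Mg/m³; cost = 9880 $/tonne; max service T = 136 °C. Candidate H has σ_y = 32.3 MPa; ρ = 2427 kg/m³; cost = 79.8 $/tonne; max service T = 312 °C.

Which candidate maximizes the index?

candidate Y

Screen on constraints: cost ≤ 40 $/kg; max service T ≥ 194 °C. Survivors: candidate Y, candidate C, candidate H.
In SI units:
  candidate Y: σ_y = 302.0 MPa, ρ = 3925 kg/m³
  candidate C: σ_y = 677.0 MPa, ρ = 19300 kg/m³
  candidate H: σ_y = 32.30 MPa, ρ = 2427 kg/m³
  candidate Y: M = 4.43×10⁻³
  candidate H: M = 2.34×10⁻³
  candidate C: M = 1.35×10⁻³
Candidate Y has the largest M.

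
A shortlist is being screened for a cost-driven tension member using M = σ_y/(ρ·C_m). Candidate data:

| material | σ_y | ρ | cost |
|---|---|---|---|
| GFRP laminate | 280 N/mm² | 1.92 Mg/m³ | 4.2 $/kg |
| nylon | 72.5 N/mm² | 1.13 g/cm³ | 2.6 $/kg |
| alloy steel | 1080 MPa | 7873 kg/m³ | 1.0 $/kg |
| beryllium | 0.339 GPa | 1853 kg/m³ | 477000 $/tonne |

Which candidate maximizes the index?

alloy steel

Normalizing units and computing the index:
  GFRP laminate: σ_y = 280.0 MPa, ρ = 1920 kg/m³, cost = 4.200 $/kg
  nylon: σ_y = 72.50 MPa, ρ = 1130 kg/m³, cost = 2.600 $/kg
  alloy steel: σ_y = 1080 MPa, ρ = 7873 kg/m³, cost = 1.000 $/kg
  beryllium: σ_y = 339.0 MPa, ρ = 1853 kg/m³, cost = 477.0 $/kg
  alloy steel: M = 137 kN·m per $
  GFRP laminate: M = 34.7 kN·m per $
  nylon: M = 24.7 kN·m per $
  beryllium: M = 0.384 kN·m per $
Alloy steel ranks first.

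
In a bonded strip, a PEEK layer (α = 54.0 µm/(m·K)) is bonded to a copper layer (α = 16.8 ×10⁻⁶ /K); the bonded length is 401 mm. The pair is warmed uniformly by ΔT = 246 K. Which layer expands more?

α(PEEK) = 54.0×10⁻⁶/K vs α(copper) = 16.8×10⁻⁶/K.
Higher α expands more for the same ΔT: PEEK.

PEEK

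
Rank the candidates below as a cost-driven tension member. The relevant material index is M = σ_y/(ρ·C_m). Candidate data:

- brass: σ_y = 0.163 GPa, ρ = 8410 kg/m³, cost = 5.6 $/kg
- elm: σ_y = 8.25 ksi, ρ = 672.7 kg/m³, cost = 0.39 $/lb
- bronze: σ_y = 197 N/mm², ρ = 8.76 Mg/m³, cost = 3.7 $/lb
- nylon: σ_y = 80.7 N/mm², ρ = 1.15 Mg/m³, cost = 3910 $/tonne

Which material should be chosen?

elm

In SI units:
  brass: σ_y = 163.0 MPa, ρ = 8410 kg/m³, cost = 5.600 $/kg
  elm: σ_y = 56.88 MPa, ρ = 672.7 kg/m³, cost = 0.8598 $/kg
  bronze: σ_y = 197.0 MPa, ρ = 8760 kg/m³, cost = 8.157 $/kg
  nylon: σ_y = 80.70 MPa, ρ = 1150 kg/m³, cost = 3.910 $/kg
  elm: M = 98.3 kN·m per $
  nylon: M = 17.9 kN·m per $
  brass: M = 3.46 kN·m per $
  bronze: M = 2.76 kN·m per $
Elm ranks first.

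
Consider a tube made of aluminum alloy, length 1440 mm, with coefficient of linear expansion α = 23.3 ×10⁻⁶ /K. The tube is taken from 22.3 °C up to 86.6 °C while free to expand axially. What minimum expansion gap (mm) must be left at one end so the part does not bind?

ΔT = 86.6 − 22.3 = 64.30 K.
ΔL = α·L₀·ΔT = 23.3×10⁻⁶ × 1440 mm × 64.30 K = 2.16 mm.

2.16 mm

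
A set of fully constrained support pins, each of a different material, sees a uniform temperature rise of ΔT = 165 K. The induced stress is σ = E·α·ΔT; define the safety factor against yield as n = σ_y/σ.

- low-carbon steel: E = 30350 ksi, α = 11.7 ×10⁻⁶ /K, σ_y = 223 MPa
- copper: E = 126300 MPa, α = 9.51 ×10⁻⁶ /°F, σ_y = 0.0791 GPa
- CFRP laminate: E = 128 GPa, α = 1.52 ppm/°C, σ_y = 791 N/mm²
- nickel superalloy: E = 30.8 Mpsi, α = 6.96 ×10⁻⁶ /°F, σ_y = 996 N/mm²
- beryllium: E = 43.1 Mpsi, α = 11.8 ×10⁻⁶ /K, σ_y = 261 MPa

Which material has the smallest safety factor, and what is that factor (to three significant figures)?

In consistent units (E in GPa, α in ×10⁻⁶/K, σ_y in MPa):
  low-carbon steel: E = 209.3, α = 11.7, σ_y = 223.0 → σ = 404 MPa, n = 0.552
  copper: E = 126.3, α = 17.1, σ_y = 79.10 → σ = 357 MPa, n = 0.222
  CFRP laminate: E = 128.0, α = 1.52, σ_y = 791.0 → σ = 32.1 MPa, n = 24.6
  nickel superalloy: E = 212.4, α = 12.5, σ_y = 996.0 → σ = 439 MPa, n = 2.27
  beryllium: E = 297.2, α = 11.8, σ_y = 261.0 → σ = 579 MPa, n = 0.451
Smallest n: copper with n = 0.222.

copper, n = 0.222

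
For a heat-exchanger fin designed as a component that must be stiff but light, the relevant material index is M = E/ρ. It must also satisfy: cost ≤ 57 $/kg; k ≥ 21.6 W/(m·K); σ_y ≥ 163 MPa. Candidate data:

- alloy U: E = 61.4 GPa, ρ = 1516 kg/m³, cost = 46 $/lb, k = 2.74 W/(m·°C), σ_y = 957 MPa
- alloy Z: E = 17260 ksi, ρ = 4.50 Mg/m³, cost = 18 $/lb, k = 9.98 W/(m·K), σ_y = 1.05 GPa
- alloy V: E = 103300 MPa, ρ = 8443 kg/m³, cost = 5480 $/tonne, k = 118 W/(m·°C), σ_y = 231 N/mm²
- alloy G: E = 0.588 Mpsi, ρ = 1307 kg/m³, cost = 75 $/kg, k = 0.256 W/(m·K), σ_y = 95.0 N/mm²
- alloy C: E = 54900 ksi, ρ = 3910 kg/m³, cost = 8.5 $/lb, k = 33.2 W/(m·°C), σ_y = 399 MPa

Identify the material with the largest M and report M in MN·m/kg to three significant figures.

alloy C, M = 96.8 MN·m/kg

Screen on constraints: cost ≤ 57 $/kg; k ≥ 21.6 W/(m·K); σ_y ≥ 163 MPa. Survivors: alloy V, alloy C.
Putting every candidate on a common basis:
  alloy V: E = 103.3 GPa, ρ = 8443 kg/m³
  alloy C: E = 378.5 GPa, ρ = 3910 kg/m³
  alloy C: M = 96.8 MN·m/kg
  alloy V: M = 12.2 MN·m/kg
Highest index: alloy C.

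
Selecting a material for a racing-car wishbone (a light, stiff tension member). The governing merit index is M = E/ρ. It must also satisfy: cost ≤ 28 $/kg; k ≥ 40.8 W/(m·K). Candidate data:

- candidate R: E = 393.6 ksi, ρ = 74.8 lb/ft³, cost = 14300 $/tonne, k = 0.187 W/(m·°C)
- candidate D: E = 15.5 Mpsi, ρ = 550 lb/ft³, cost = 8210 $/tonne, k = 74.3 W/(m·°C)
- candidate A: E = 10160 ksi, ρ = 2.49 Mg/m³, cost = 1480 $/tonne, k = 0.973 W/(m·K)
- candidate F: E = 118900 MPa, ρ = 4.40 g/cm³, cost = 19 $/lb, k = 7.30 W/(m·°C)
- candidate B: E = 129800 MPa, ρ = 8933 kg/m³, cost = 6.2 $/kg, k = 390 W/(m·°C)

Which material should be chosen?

candidate B

Screen on constraints: cost ≤ 28 $/kg; k ≥ 40.8 W/(m·K). Survivors: candidate D, candidate B.
Normalizing units and computing the index:
  candidate D: E = 106.9 GPa, ρ = 8810 kg/m³
  candidate B: E = 129.8 GPa, ρ = 8933 kg/m³
  candidate B: M = 14.5 MN·m/kg
  candidate D: M = 12.1 MN·m/kg
Candidate B has the largest M.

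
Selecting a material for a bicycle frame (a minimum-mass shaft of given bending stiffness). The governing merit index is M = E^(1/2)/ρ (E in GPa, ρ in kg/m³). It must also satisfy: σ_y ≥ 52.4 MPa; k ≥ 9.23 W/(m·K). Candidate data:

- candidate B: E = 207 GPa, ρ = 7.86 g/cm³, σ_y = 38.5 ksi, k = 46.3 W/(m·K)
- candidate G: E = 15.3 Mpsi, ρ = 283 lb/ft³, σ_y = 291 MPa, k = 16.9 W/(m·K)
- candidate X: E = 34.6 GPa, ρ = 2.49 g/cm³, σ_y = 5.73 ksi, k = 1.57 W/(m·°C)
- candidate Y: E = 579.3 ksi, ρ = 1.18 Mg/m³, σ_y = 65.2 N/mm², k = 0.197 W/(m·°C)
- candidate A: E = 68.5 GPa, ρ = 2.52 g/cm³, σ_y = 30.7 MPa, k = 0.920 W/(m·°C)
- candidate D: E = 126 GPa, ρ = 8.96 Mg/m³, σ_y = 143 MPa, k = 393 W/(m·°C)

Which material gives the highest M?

Screen on constraints: σ_y ≥ 52.4 MPa; k ≥ 9.23 W/(m·K). Survivors: candidate B, candidate G, candidate D.
After converting to SI:
  candidate B: E = 207.0 GPa, ρ = 7860 kg/m³
  candidate G: E = 105.5 GPa, ρ = 4533 kg/m³
  candidate D: E = 126.0 GPa, ρ = 8960 kg/m³
  candidate G: M = 2.27×10⁻³
  candidate B: M = 1.83×10⁻³
  candidate D: M = 1.25×10⁻³
Candidate G ranks first.

candidate G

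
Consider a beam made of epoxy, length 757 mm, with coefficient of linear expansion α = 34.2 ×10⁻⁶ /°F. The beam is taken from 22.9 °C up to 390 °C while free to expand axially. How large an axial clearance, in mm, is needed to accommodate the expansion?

Convert α: 34.2×10⁻⁶/°F × (9/5) = 61.6×10⁻⁶/K.
ΔT = 390 − 22.9 = 367.1 K.
ΔL = α·L₀·ΔT = 61.6×10⁻⁶ × 757 mm × 367.1 K = 17.1 mm.

17.1 mm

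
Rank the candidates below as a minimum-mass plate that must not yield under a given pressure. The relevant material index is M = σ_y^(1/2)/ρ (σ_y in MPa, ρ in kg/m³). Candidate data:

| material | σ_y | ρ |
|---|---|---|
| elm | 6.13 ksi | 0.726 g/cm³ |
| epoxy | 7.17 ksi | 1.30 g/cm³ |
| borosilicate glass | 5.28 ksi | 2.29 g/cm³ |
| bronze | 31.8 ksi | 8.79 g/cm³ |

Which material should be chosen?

Normalizing units and computing the index:
  elm: σ_y = 42.26 MPa, ρ = 726.0 kg/m³
  epoxy: σ_y = 49.44 MPa, ρ = 1300 kg/m³
  borosilicate glass: σ_y = 36.40 MPa, ρ = 2290 kg/m³
  bronze: σ_y = 219.3 MPa, ρ = 8790 kg/m³
  elm: M = 8.95×10⁻³
  epoxy: M = 5.41×10⁻³
  borosilicate glass: M = 2.63×10⁻³
  bronze: M = 1.68×10⁻³
Highest index: elm.

elm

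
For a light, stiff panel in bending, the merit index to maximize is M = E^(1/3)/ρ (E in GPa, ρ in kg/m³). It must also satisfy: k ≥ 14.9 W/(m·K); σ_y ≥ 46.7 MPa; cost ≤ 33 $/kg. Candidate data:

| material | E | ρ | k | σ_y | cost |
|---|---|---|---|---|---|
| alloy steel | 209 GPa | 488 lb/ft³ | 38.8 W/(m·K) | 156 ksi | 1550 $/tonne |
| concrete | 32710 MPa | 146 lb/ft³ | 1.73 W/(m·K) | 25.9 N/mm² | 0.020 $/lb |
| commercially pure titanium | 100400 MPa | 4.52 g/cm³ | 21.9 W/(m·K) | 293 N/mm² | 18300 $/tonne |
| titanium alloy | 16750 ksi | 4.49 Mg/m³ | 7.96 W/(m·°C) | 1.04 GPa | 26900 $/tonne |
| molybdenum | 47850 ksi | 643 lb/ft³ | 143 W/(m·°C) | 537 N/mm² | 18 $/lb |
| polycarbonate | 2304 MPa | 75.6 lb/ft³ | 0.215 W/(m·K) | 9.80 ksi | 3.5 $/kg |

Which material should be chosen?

commercially pure titanium

Screen on constraints: k ≥ 14.9 W/(m·K); σ_y ≥ 46.7 MPa; cost ≤ 33 $/kg. Survivors: alloy steel, commercially pure titanium.
In SI units:
  alloy steel: E = 209.0 GPa, ρ = 7817 kg/m³
  commercially pure titanium: E = 100.4 GPa, ρ = 4520 kg/m³
  commercially pure titanium: M = 1.03×10⁻³
  alloy steel: M = 0.759×10⁻³
Commercially pure titanium ranks first.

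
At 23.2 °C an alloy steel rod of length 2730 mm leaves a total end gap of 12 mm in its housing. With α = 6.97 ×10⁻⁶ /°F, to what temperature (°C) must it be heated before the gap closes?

α = 6.97×10⁻⁶/°F × 9/5 = 12.5×10⁻⁶/K.
α·L₀·ΔT = 12.0 mm ⇒ ΔT = 12.0 / (12.5×10⁻⁶ × 2730.0) = 350.4 K.
T = 23.2 + 350.4 = 373.6 °C.

374 °C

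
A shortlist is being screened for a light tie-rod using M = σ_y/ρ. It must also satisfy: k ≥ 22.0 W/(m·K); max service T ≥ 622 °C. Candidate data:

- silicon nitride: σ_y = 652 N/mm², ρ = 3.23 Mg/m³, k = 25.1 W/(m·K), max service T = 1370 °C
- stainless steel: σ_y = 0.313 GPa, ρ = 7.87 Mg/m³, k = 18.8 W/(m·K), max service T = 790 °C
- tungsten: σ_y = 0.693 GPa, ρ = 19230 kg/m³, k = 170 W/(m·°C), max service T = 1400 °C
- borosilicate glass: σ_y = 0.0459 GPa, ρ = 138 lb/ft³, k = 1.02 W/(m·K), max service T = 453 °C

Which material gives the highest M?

silicon nitride

Screen on constraints: k ≥ 22.0 W/(m·K); max service T ≥ 622 °C. Survivors: silicon nitride, tungsten.
Putting every candidate on a common basis:
  silicon nitride: σ_y = 652.0 MPa, ρ = 3230 kg/m³
  tungsten: σ_y = 693.0 MPa, ρ = 19230 kg/m³
  silicon nitride: M = 202 kN·m/kg
  tungsten: M = 36.0 kN·m/kg
Silicon nitride has the largest M.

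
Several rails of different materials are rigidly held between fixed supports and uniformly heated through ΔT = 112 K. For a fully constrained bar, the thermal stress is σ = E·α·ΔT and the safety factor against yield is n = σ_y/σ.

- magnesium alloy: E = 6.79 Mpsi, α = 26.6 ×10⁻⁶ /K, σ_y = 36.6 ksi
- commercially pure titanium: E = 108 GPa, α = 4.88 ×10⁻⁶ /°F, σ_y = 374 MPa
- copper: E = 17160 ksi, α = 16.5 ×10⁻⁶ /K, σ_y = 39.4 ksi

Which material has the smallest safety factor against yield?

copper

Per material, after unit conversion:
  magnesium alloy: E = 46.82, α = 26.6, σ_y = 252.3 → σ = 139 MPa, n = 1.81
  commercially pure titanium: E = 108.0, α = 8.78, σ_y = 374.0 → σ = 106 MPa, n = 3.52
  copper: E = 118.3, α = 16.5, σ_y = 271.7 → σ = 219 MPa, n = 1.24
The minimum is copper at n = 1.24.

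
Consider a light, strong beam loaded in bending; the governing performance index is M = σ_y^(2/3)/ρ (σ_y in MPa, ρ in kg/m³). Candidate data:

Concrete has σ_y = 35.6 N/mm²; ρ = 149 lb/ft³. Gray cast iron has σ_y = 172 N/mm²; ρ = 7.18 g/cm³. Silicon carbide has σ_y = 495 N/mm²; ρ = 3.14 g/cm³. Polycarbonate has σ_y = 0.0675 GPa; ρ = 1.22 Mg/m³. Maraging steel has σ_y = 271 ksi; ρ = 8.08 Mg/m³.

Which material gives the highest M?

Normalizing units and computing the index:
  concrete: σ_y = 35.60 MPa, ρ = 2387 kg/m³
  gray cast iron: σ_y = 172.0 MPa, ρ = 7180 kg/m³
  silicon carbide: σ_y = 495.0 MPa, ρ = 3140 kg/m³
  polycarbonate: σ_y = 67.50 MPa, ρ = 1220 kg/m³
  maraging steel: σ_y = 1868 MPa, ρ = 8080 kg/m³
  silicon carbide: M = 19.9×10⁻³
  maraging steel: M = 18.8×10⁻³
  polycarbonate: M = 13.6×10⁻³
  concrete: M = 4.53×10⁻³
  gray cast iron: M = 4.31×10⁻³
Highest index: silicon carbide.

silicon carbide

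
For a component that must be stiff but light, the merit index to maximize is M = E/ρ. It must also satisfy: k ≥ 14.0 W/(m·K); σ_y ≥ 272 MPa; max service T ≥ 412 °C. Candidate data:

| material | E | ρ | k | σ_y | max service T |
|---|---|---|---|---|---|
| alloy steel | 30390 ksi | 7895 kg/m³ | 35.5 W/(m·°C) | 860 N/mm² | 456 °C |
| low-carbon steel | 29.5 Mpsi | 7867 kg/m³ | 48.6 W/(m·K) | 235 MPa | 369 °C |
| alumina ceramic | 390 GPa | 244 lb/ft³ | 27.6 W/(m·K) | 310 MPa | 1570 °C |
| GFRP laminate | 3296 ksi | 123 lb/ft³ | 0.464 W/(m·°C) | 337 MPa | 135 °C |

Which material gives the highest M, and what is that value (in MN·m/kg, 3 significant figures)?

Screen on constraints: k ≥ 14.0 W/(m·K); σ_y ≥ 272 MPa; max service T ≥ 412 °C. Survivors: alloy steel, alumina ceramic.
Convert each candidate to consistent units, then evaluate M:
  alloy steel: E = 209.5 GPa, ρ = 7895 kg/m³
  alumina ceramic: E = 390.0 GPa, ρ = 3909 kg/m³
  alumina ceramic: M = 99.8 MN·m/kg
  alloy steel: M = 26.5 MN·m/kg
Alumina ceramic ranks first.

alumina ceramic, M = 99.8 MN·m/kg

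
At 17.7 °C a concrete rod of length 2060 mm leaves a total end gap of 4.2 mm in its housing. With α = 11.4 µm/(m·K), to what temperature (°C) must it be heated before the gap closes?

α·L₀·ΔT = 4.2 mm ⇒ ΔT = 4.2 / (11.4×10⁻⁶ × 2060.0) = 178.8 K.
T = 17.7 + 178.8 = 196.5 °C.

197 °C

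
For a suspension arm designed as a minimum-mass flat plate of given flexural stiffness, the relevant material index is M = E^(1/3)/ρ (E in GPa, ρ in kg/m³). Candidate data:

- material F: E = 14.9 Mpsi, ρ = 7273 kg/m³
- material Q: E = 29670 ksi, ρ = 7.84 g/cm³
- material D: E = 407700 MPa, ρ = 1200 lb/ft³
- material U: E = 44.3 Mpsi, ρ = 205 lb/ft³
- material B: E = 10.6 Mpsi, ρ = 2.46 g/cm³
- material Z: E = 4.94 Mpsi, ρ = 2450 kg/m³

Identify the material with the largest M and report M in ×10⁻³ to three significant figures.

After converting to SI:
  material F: E = 102.7 GPa, ρ = 7273 kg/m³
  material Q: E = 204.6 GPa, ρ = 7840 kg/m³
  material D: E = 407.7 GPa, ρ = 19220 kg/m³
  material U: E = 305.4 GPa, ρ = 3284 kg/m³
  material B: E = 73.08 GPa, ρ = 2460 kg/m³
  material Z: E = 34.06 GPa, ρ = 2450 kg/m³
  material U: M = 2.05×10⁻³
  material B: M = 1.70×10⁻³
  material Z: M = 1.32×10⁻³
  material Q: M = 0.752×10⁻³
  material F: M = 0.644×10⁻³
  material D: M = 0.386×10⁻³
Material U has the largest M.

material U, M = 2.05×10⁻³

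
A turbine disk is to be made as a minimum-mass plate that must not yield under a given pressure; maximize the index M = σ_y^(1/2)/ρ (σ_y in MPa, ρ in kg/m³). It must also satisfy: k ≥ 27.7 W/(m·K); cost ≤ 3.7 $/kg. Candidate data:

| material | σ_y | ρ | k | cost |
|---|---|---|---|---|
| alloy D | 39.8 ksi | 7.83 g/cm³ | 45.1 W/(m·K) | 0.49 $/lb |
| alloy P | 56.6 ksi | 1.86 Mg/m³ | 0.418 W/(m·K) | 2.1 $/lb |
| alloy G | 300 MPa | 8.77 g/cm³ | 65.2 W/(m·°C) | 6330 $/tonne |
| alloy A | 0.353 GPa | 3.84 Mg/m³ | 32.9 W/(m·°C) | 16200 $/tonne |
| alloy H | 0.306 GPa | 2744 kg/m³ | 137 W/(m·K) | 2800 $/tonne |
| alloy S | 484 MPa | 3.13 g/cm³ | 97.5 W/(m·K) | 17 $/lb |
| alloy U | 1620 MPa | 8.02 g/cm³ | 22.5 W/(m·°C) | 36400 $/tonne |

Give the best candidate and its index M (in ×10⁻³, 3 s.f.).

Screen on constraints: k ≥ 27.7 W/(m·K); cost ≤ 3.7 $/kg. Survivors: alloy D, alloy H.
Normalizing units and computing the index:
  alloy D: σ_y = 274.4 MPa, ρ = 7830 kg/m³
  alloy H: σ_y = 306.0 MPa, ρ = 2744 kg/m³
  alloy H: M = 6.37×10⁻³
  alloy D: M = 2.12×10⁻³
Alloy H ranks first.

alloy H, M = 6.37×10⁻³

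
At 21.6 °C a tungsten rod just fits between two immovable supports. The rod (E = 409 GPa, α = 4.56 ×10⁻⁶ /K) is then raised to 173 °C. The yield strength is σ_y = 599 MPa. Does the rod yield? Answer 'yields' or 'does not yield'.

ΔT = 151.4 K. Constrained thermal stress σ = E·α·ΔT = 409.0×10³ MPa × 4.56×10⁻⁶ × 151.4 = 282 MPa (compressive).
Compare to σ_y = 599 MPa: σ < σ_y, so it does not yield.

does not yield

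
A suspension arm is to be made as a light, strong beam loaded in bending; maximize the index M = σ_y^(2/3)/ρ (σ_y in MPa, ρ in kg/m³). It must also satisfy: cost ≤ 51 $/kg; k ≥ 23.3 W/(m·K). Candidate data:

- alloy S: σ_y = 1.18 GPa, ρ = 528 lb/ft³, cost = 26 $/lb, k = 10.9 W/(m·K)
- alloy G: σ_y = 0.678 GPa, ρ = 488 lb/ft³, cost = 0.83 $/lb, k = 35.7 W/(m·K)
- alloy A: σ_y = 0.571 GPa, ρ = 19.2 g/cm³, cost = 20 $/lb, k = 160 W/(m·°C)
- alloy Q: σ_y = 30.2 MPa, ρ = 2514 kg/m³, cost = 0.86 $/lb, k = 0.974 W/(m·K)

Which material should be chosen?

alloy G

Screen on constraints: cost ≤ 51 $/kg; k ≥ 23.3 W/(m·K). Survivors: alloy G, alloy A.
In SI units:
  alloy G: σ_y = 678.0 MPa, ρ = 7817 kg/m³
  alloy A: σ_y = 571.0 MPa, ρ = 19200 kg/m³
  alloy G: M = 9.87×10⁻³
  alloy A: M = 3.58×10⁻³
Alloy G has the largest M.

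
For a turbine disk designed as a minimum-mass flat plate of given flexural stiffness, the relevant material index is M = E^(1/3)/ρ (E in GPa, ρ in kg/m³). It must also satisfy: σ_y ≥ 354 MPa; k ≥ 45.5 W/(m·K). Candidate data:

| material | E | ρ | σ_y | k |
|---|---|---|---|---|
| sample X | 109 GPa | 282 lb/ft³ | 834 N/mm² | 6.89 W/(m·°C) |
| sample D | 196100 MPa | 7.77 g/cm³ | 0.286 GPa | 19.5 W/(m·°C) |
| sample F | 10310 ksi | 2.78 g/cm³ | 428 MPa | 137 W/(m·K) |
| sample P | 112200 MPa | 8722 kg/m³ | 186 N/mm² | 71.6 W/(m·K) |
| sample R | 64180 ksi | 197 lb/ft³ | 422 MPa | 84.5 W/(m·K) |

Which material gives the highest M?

sample R

Screen on constraints: σ_y ≥ 354 MPa; k ≥ 45.5 W/(m·K). Survivors: sample F, sample R.
Convert each candidate to consistent units, then evaluate M:
  sample F: E = 71.08 GPa, ρ = 2780 kg/m³
  sample R: E = 442.5 GPa, ρ = 3156 kg/m³
  sample R: M = 2.41×10⁻³
  sample F: M = 1.49×10⁻³
Sample R has the largest M.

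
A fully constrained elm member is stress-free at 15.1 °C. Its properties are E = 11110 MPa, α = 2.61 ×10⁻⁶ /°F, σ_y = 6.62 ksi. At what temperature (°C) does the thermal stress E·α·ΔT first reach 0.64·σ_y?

E = 11110 MPa = 11.11 GPa.
α = 2.61×10⁻⁶/°F × 9/5 = 4.70×10⁻⁶/K.
σ_y = 6.62 ksi = 45.64 MPa.
E·α·ΔT = 29.21 MPa ⇒ ΔT = 29.21 / (11.11×10³ × 4.70×10⁻⁶) = 559.7 K.
T = 15.1 + 559.7 = 574.8 °C.

575 °C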